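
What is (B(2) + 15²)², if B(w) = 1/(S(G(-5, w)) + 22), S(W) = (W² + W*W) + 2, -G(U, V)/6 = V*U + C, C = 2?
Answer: 1086182924401/21455424 ≈ 50625.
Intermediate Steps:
G(U, V) = -12 - 6*U*V (G(U, V) = -6*(V*U + 2) = -6*(U*V + 2) = -6*(2 + U*V) = -12 - 6*U*V)
S(W) = 2 + 2*W² (S(W) = (W² + W²) + 2 = 2*W² + 2 = 2 + 2*W²)
B(w) = 1/(24 + 2*(-12 + 30*w)²) (B(w) = 1/((2 + 2*(-12 - 6*(-5)*w)²) + 22) = 1/((2 + 2*(-12 + 30*w)²) + 22) = 1/(24 + 2*(-12 + 30*w)²))
(B(2) + 15²)² = (1/(24*(1 + 3*(-2 + 5*2)²)) + 15²)² = (1/(24*(1 + 3*(-2 + 10)²)) + 225)² = (1/(24*(1 + 3*8²)) + 225)² = (1/(24*(1 + 3*64)) + 225)² = (1/(24*(1 + 192)) + 225)² = ((1/24)/193 + 225)² = ((1/24)*(1/193) + 225)² = (1/4632 + 225)² = (1042201/4632)² = 1086182924401/21455424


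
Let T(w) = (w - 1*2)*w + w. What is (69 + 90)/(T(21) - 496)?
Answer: -159/76 ≈ -2.0921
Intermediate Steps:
T(w) = w + w*(-2 + w) (T(w) = (w - 2)*w + w = (-2 + w)*w + w = w*(-2 + w) + w = w + w*(-2 + w))
(69 + 90)/(T(21) - 496) = (69 + 90)/(21*(-1 + 21) - 496) = 159/(21*20 - 496) = 159/(420 - 496) = 159/(-76) = 159*(-1/76) = -159/76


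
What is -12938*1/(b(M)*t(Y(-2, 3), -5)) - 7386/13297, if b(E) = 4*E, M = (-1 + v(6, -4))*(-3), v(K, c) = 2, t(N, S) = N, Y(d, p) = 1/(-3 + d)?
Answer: -430135781/79782 ≈ -5391.4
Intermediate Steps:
M = -3 (M = (-1 + 2)*(-3) = 1*(-3) = -3)
-12938*1/(b(M)*t(Y(-2, 3), -5)) - 7386/13297 = -12938/((4*(-3))/(-3 - 2)) - 7386/13297 = -12938/(-12/(-5)) - 7386*1/13297 = -12938/((-⅕*(-12))) - 7386/13297 = -12938/12/5 - 7386/13297 = -12938*5/12 - 7386/13297 = -32345/6 - 7386/13297 = -430135781/79782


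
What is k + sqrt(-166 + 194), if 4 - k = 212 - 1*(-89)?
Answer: -297 + 2*sqrt(7) ≈ -291.71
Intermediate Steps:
k = -297 (k = 4 - (212 - 1*(-89)) = 4 - (212 + 89) = 4 - 1*301 = 4 - 301 = -297)
k + sqrt(-166 + 194) = -297 + sqrt(-166 + 194) = -297 + sqrt(28) = -297 + 2*sqrt(7)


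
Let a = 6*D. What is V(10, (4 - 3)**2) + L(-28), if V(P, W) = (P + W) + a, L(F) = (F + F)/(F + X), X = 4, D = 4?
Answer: 112/3 ≈ 37.333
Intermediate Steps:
L(F) = 2*F/(4 + F) (L(F) = (F + F)/(F + 4) = (2*F)/(4 + F) = 2*F/(4 + F))
a = 24 (a = 6*4 = 24)
V(P, W) = 24 + P + W (V(P, W) = (P + W) + 24 = 24 + P + W)
V(10, (4 - 3)**2) + L(-28) = (24 + 10 + (4 - 3)**2) + 2*(-28)/(4 - 28) = (24 + 10 + 1**2) + 2*(-28)/(-24) = (24 + 10 + 1) + 2*(-28)*(-1/24) = 35 + 7/3 = 112/3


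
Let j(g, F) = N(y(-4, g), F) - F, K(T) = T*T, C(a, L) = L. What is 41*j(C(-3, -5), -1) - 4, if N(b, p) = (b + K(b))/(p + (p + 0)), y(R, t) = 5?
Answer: -578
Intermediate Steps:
K(T) = T²
N(b, p) = (b + b²)/(2*p) (N(b, p) = (b + b²)/(p + (p + 0)) = (b + b²)/(p + p) = (b + b²)/((2*p)) = (b + b²)*(1/(2*p)) = (b + b²)/(2*p))
j(g, F) = -F + 15/F (j(g, F) = (½)*5*(1 + 5)/F - F = (½)*5*6/F - F = 15/F - F = -F + 15/F)
41*j(C(-3, -5), -1) - 4 = 41*(-1*(-1) + 15/(-1)) - 4 = 41*(1 + 15*(-1)) - 4 = 41*(1 - 15) - 4 = 41*(-14) - 4 = -574 - 4 = -578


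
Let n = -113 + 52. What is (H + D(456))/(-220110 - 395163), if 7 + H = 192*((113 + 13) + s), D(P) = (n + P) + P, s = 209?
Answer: -65164/615273 ≈ -0.10591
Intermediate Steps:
n = -61
D(P) = -61 + 2*P (D(P) = (-61 + P) + P = -61 + 2*P)
H = 64313 (H = -7 + 192*((113 + 13) + 209) = -7 + 192*(126 + 209) = -7 + 192*335 = -7 + 64320 = 64313)
(H + D(456))/(-220110 - 395163) = (64313 + (-61 + 2*456))/(-220110 - 395163) = (64313 + (-61 + 912))/(-615273) = (64313 + 851)*(-1/615273) = 65164*(-1/615273) = -65164/615273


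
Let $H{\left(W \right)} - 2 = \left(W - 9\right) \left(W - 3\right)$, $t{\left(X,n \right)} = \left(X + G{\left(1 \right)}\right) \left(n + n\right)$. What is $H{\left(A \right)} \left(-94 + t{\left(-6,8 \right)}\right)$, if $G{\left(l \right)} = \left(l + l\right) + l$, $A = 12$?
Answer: $-4118$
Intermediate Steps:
$G{\left(l \right)} = 3 l$ ($G{\left(l \right)} = 2 l + l = 3 l$)
$t{\left(X,n \right)} = 2 n \left(3 + X\right)$ ($t{\left(X,n \right)} = \left(X + 3 \cdot 1\right) \left(n + n\right) = \left(X + 3\right) 2 n = \left(3 + X\right) 2 n = 2 n \left(3 + X\right)$)
$H{\left(W \right)} = 2 + \left(-9 + W\right) \left(-3 + W\right)$ ($H{\left(W \right)} = 2 + \left(W - 9\right) \left(W - 3\right) = 2 + \left(-9 + W\right) \left(-3 + W\right)$)
$H{\left(A \right)} \left(-94 + t{\left(-6,8 \right)}\right) = \left(29 + 12^{2} - 144\right) \left(-94 + 2 \cdot 8 \left(3 - 6\right)\right) = \left(29 + 144 - 144\right) \left(-94 + 2 \cdot 8 \left(-3\right)\right) = 29 \left(-94 - 48\right) = 29 \left(-142\right) = -4118$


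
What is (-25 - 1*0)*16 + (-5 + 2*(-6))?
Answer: -417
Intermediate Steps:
(-25 - 1*0)*16 + (-5 + 2*(-6)) = (-25 + 0)*16 + (-5 - 12) = -25*16 - 17 = -400 - 17 = -417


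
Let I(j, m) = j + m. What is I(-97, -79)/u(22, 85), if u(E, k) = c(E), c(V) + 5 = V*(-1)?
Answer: 176/27 ≈ 6.5185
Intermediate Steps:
c(V) = -5 - V (c(V) = -5 + V*(-1) = -5 - V)
u(E, k) = -5 - E
I(-97, -79)/u(22, 85) = (-97 - 79)/(-5 - 1*22) = -176/(-5 - 22) = -176/(-27) = -176*(-1/27) = 176/27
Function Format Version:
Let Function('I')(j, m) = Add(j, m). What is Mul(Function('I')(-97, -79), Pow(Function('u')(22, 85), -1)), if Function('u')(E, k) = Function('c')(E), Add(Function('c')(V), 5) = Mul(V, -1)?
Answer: Rational(176, 27) ≈ 6.5185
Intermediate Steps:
Function('c')(V) = Add(-5, Mul(-1, V)) (Function('c')(V) = Add(-5, Mul(V, -1)) = Add(-5, Mul(-1, V)))
Function('u')(E, k) = Add(-5, Mul(-1, E))
Mul(Function('I')(-97, -79), Pow(Function('u')(22, 85), -1)) = Mul(Add(-97, -79), Pow(Add(-5, Mul(-1, 22)), -1)) = Mul(-176, Pow(Add(-5, -22), -1)) = Mul(-176, Pow(-27, -1)) = Mul(-176, Rational(-1, 27)) = Rational(176, 27)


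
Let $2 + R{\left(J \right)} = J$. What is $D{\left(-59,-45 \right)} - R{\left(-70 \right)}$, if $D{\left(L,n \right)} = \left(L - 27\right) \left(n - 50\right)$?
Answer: $8242$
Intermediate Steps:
$D{\left(L,n \right)} = \left(-50 + n\right) \left(-27 + L\right)$ ($D{\left(L,n \right)} = \left(-27 + L\right) \left(-50 + n\right) = \left(-50 + n\right) \left(-27 + L\right)$)
$R{\left(J \right)} = -2 + J$
$D{\left(-59,-45 \right)} - R{\left(-70 \right)} = \left(1350 - -2950 - -1215 - -2655\right) - \left(-2 - 70\right) = \left(1350 + 2950 + 1215 + 2655\right) - -72 = 8170 + 72 = 8242$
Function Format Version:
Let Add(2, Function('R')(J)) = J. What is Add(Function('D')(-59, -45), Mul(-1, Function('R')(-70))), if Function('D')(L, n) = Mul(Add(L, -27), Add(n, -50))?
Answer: 8242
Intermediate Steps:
Function('D')(L, n) = Mul(Add(-50, n), Add(-27, L)) (Function('D')(L, n) = Mul(Add(-27, L), Add(-50, n)) = Mul(Add(-50, n), Add(-27, L)))
Function('R')(J) = Add(-2, J)
Add(Function('D')(-59, -45), Mul(-1, Function('R')(-70))) = Add(Add(1350, Mul(-50, -59), Mul(-27, -45), Mul(-59, -45)), Mul(-1, Add(-2, -70))) = Add(Add(1350, 2950, 1215, 2655), Mul(-1, -72)) = Add(8170, 72) = 8242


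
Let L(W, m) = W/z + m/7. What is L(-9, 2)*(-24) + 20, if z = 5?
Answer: 1972/35 ≈ 56.343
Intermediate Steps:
L(W, m) = W/5 + m/7
L(-9, 2)*(-24) + 20 = ((⅕)*(-9) + (⅐)*2)*(-24) + 20 = (-9/5 + 2/7)*(-24) + 20 = -53/35*(-24) + 20 = 1272/35 + 20 = 1972/35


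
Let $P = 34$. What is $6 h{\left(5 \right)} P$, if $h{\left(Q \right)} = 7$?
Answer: $1428$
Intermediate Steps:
$6 h{\left(5 \right)} P = 6 \cdot 7 \cdot 34 = 42 \cdot 34 = 1428$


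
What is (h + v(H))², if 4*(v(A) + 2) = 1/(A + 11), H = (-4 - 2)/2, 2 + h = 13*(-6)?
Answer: 6880129/1024 ≈ 6718.9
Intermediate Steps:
h = -80 (h = -2 + 13*(-6) = -2 - 78 = -80)
H = -3 (H = -6*½ = -3)
v(A) = -2 + 1/(4*(11 + A)) (v(A) = -2 + 1/(4*(A + 11)) = -2 + 1/(4*(11 + A)))
(h + v(H))² = (-80 + (-87 - 8*(-3))/(4*(11 - 3)))² = (-80 + (¼)*(-87 + 24)/8)² = (-80 + (¼)*(⅛)*(-63))² = (-80 - 63/32)² = (-2623/32)² = 6880129/1024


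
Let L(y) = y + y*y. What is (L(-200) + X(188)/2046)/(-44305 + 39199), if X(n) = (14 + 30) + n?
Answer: -20357758/2611719 ≈ -7.7948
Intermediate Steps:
X(n) = 44 + n
L(y) = y + y²
(L(-200) + X(188)/2046)/(-44305 + 39199) = (-200*(1 - 200) + (44 + 188)/2046)/(-44305 + 39199) = (-200*(-199) + 232*(1/2046))/(-5106) = (39800 + 116/1023)*(-1/5106) = (40715516/1023)*(-1/5106) = -20357758/2611719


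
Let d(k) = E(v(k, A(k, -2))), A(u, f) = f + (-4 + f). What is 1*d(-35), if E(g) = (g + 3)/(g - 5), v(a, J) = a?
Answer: ⅘ ≈ 0.80000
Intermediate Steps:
A(u, f) = -4 + 2*f
E(g) = (3 + g)/(-5 + g)
d(k) = (3 + k)/(-5 + k)
1*d(-35) = 1*((3 - 35)/(-5 - 35)) = 1*(-32/(-40)) = 1*(-1/40*(-32)) = 1*(⅘) = ⅘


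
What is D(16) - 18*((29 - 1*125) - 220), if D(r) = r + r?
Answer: 5720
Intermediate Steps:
D(r) = 2*r
D(16) - 18*((29 - 1*125) - 220) = 2*16 - 18*((29 - 1*125) - 220) = 32 - 18*((29 - 125) - 220) = 32 - 18*(-96 - 220) = 32 - 18*(-316) = 32 + 5688 = 5720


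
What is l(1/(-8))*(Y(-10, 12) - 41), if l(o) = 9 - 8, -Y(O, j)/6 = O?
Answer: 19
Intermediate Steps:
Y(O, j) = -6*O
l(o) = 1
l(1/(-8))*(Y(-10, 12) - 41) = 1*(-6*(-10) - 41) = 1*(60 - 41) = 1*19 = 19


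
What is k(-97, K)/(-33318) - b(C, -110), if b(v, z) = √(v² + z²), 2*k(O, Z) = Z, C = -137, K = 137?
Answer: -137/66636 - √30869 ≈ -175.70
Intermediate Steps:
k(O, Z) = Z/2
k(-97, K)/(-33318) - b(C, -110) = ((½)*137)/(-33318) - √((-137)² + (-110)²) = (137/2)*(-1/33318) - √(18769 + 12100) = -137/66636 - √30869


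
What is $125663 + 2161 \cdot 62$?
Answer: $259645$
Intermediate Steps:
$125663 + 2161 \cdot 62 = 125663 + 133982 = 259645$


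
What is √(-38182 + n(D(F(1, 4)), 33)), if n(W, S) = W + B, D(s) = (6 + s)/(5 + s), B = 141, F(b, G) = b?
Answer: I*√1369434/6 ≈ 195.04*I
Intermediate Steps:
D(s) = (6 + s)/(5 + s)
n(W, S) = 141 + W (n(W, S) = W + 141 = 141 + W)
√(-38182 + n(D(F(1, 4)), 33)) = √(-38182 + (141 + (6 + 1)/(5 + 1))) = √(-38182 + (141 + 7/6)) = √(-38182 + 853/6) = √(-228239/6) = I*√1369434/6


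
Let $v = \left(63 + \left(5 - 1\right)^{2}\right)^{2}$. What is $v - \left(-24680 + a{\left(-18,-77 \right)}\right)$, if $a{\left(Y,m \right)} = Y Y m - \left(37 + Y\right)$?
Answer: $55888$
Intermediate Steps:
$a{\left(Y,m \right)} = -37 - Y + m Y^{2}$ ($a{\left(Y,m \right)} = Y^{2} m - \left(37 + Y\right) = m Y^{2} - \left(37 + Y\right) = -37 - Y + m Y^{2}$)
$v = 6241$ ($v = \left(63 + 4^{2}\right)^{2} = \left(63 + 16\right)^{2} = 79^{2} = 6241$)
$v - \left(-24680 + a{\left(-18,-77 \right)}\right) = 6241 - \left(-24680 - \left(19 + 24948\right)\right) = 6241 - \left(-24680 - 24967\right) = 6241 - -49647 = 6241 + 49647 = 55888$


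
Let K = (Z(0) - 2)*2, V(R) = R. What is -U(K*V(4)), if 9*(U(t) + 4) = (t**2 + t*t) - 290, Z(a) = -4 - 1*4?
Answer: -1386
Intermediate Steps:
Z(a) = -8 (Z(a) = -4 - 4 = -8)
K = -20 (K = (-8 - 2)*2 = -10*2 = -20)
U(t) = -326/9 + 2*t**2/9 (U(t) = -4 + ((t**2 + t*t) - 290)/9 = -4 + ((t**2 + t**2) - 290)/9 = -4 + (2*t**2 - 290)/9 = -4 + (-290 + 2*t**2)/9 = -4 + (-290/9 + 2*t**2/9) = -326/9 + 2*t**2/9)
-U(K*V(4)) = -(-326/9 + 2*(-20*4)**2/9) = -(-326/9 + (2/9)*(-80)**2) = -(-326/9 + (2/9)*6400) = -(-326/9 + 12800/9) = -1*1386 = -1386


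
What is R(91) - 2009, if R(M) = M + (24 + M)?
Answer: -1803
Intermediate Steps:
R(M) = 24 + 2*M
R(91) - 2009 = (24 + 2*91) - 2009 = (24 + 182) - 2009 = 206 - 2009 = -1803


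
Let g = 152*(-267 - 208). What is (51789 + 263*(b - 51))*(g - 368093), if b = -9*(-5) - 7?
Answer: -21296972410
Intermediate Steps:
g = -72200 (g = 152*(-475) = -72200)
b = 38 (b = 45 - 7 = 38)
(51789 + 263*(b - 51))*(g - 368093) = (51789 + 263*(38 - 51))*(-72200 - 368093) = (51789 + 263*(-13))*(-440293) = (51789 - 3419)*(-440293) = 48370*(-440293) = -21296972410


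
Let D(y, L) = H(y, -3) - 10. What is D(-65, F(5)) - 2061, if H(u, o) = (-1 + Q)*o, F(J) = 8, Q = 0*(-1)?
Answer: -2068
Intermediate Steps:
Q = 0
H(u, o) = -o (H(u, o) = (-1 + 0)*o = -o)
D(y, L) = -7 (D(y, L) = -1*(-3) - 10 = 3 - 10 = -7)
D(-65, F(5)) - 2061 = -7 - 2061 = -2068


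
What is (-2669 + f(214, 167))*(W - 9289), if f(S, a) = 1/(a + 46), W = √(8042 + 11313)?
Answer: 5280759344/213 - 3979472*√395/213 ≈ 2.4421e+7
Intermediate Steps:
W = 7*√395 (W = √19355 = 7*√395 ≈ 139.12)
f(S, a) = 1/(46 + a)
(-2669 + f(214, 167))*(W - 9289) = (-2669 + 1/(46 + 167))*(7*√395 - 9289) = (-2669 + 1/213)*(-9289 + 7*√395) = -568496*(-9289 + 7*√395)/213 = 5280759344/213 - 3979472*√395/213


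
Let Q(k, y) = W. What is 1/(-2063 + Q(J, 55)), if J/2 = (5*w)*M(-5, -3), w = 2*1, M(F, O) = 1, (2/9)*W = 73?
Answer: -2/3469 ≈ -0.00057654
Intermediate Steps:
W = 657/2 (W = (9/2)*73 = 657/2 ≈ 328.50)
w = 2
J = 20 (J = 2*((5*2)*1) = 2*(10*1) = 2*10 = 20)
Q(k, y) = 657/2
1/(-2063 + Q(J, 55)) = 1/(-2063 + 657/2) = 1/(-3469/2) = -2/3469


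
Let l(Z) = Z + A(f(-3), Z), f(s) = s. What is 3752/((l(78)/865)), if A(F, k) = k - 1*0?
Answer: 811370/39 ≈ 20804.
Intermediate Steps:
A(F, k) = k (A(F, k) = k + 0 = k)
l(Z) = 2*Z (l(Z) = Z + Z = 2*Z)
3752/((l(78)/865)) = 3752/(((2*78)/865)) = 3752/((156*(1/865))) = 3752/(156/865) = 3752*(865/156) = 811370/39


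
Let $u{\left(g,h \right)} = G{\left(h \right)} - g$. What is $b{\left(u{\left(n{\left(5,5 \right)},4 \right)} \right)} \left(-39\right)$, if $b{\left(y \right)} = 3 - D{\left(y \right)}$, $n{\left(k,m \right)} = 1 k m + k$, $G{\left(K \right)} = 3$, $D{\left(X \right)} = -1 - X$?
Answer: $897$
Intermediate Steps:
$n{\left(k,m \right)} = k + k m$ ($n{\left(k,m \right)} = k m + k = k + k m$)
$u{\left(g,h \right)} = 3 - g$
$b{\left(y \right)} = 4 + y$ ($b{\left(y \right)} = 3 - \left(-1 - y\right) = 3 + \left(1 + y\right) = 4 + y$)
$b{\left(u{\left(n{\left(5,5 \right)},4 \right)} \right)} \left(-39\right) = \left(4 + \left(3 - 5 \left(1 + 5\right)\right)\right) \left(-39\right) = \left(4 + \left(3 - 5 \cdot 6\right)\right) \left(-39\right) = \left(4 + \left(3 - 30\right)\right) \left(-39\right) = \left(4 - 27\right) \left(-39\right) = \left(-23\right) \left(-39\right) = 897$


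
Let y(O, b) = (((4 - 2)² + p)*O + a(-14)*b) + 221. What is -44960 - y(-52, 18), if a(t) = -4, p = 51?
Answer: -42249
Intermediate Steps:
y(O, b) = 221 - 4*b + 55*O (y(O, b) = (((4 - 2)² + 51)*O - 4*b) + 221 = ((2² + 51)*O - 4*b) + 221 = ((4 + 51)*O - 4*b) + 221 = (55*O - 4*b) + 221 = (-4*b + 55*O) + 221 = 221 - 4*b + 55*O)
-44960 - y(-52, 18) = -44960 - (221 - 4*18 + 55*(-52)) = -44960 - (221 - 72 - 2860) = -44960 - 1*(-2711) = -44960 + 2711 = -42249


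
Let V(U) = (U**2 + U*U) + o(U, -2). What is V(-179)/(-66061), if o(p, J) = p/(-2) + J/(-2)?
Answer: -128345/132122 ≈ -0.97141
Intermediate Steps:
o(p, J) = -J/2 - p/2 (o(p, J) = p*(-1/2) + J*(-1/2) = -p/2 - J/2 = -J/2 - p/2)
V(U) = 1 + 2*U**2 - U/2 (V(U) = (U**2 + U*U) + (-1/2*(-2) - U/2) = (U**2 + U**2) + (1 - U/2) = 2*U**2 + (1 - U/2) = 1 + 2*U**2 - U/2)
V(-179)/(-66061) = (1 + 2*(-179)**2 - 1/2*(-179))/(-66061) = (1 + 2*32041 + 179/2)*(-1/66061) = (1 + 64082 + 179/2)*(-1/66061) = (128345/2)*(-1/66061) = -128345/132122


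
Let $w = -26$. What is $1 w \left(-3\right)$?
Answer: $78$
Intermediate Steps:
$1 w \left(-3\right) = 1 \left(-26\right) \left(-3\right) = \left(-26\right) \left(-3\right) = 78$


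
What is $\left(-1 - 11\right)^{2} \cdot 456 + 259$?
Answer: $65923$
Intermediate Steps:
$\left(-1 - 11\right)^{2} \cdot 456 + 259 = \left(-12\right)^{2} \cdot 456 + 259 = 144 \cdot 456 + 259 = 65664 + 259 = 65923$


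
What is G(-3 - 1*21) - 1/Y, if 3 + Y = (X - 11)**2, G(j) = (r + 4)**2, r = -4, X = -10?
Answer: -1/438 ≈ -0.0022831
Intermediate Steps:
G(j) = 0 (G(j) = (-4 + 4)**2 = 0**2 = 0)
Y = 438 (Y = -3 + (-10 - 11)**2 = -3 + (-21)**2 = -3 + 441 = 438)
G(-3 - 1*21) - 1/Y = 0 - 1/438 = -1/438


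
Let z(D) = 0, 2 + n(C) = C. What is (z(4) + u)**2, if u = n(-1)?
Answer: 9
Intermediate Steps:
n(C) = -2 + C
u = -3 (u = -2 - 1 = -3)
(z(4) + u)**2 = (0 - 3)**2 = (-3)**2 = 9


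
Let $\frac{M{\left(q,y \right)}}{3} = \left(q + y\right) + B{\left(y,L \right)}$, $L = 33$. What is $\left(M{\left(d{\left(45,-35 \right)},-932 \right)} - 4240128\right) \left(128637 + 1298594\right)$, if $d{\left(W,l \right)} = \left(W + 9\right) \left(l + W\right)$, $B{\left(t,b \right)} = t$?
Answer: $-6057311087100$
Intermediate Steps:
$d{\left(W,l \right)} = \left(9 + W\right) \left(W + l\right)$
$M{\left(q,y \right)} = 3 q + 6 y$ ($M{\left(q,y \right)} = 3 \left(\left(q + y\right) + y\right) = 3 \left(q + 2 y\right) = 3 q + 6 y$)
$\left(M{\left(d{\left(45,-35 \right)},-932 \right)} - 4240128\right) \left(128637 + 1298594\right) = \left(\left(3 \left(45^{2} + 9 \cdot 45 + 9 \left(-35\right) + 45 \left(-35\right)\right) + 6 \left(-932\right)\right) - 4240128\right) \left(128637 + 1298594\right) = \left(\left(3 \left(2025 + 405 - 315 - 1575\right) - 5592\right) - 4240128\right) 1427231 = \left(\left(3 \cdot 540 - 5592\right) - 4240128\right) 1427231 = \left(\left(1620 - 5592\right) - 4240128\right) 1427231 = \left(-3972 - 4240128\right) 1427231 = \left(-4244100\right) 1427231 = -6057311087100$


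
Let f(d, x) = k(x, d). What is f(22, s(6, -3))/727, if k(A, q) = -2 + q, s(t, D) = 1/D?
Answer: 20/727 ≈ 0.027510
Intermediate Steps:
f(d, x) = -2 + d
f(22, s(6, -3))/727 = (-2 + 22)/727 = 20*(1/727) = 20/727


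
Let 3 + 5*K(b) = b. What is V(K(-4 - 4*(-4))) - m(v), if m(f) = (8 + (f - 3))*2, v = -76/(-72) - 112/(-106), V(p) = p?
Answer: -29632/2385 ≈ -12.424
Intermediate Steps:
K(b) = -⅗ + b/5
v = 2015/954 (v = -76*(-1/72) - 112*(-1/106) = 19/18 + 56/53 = 2015/954 ≈ 2.1122)
m(f) = 10 + 2*f (m(f) = (8 + (-3 + f))*2 = (5 + f)*2 = 10 + 2*f)
V(K(-4 - 4*(-4))) - m(v) = (-⅗ + (-4 - 4*(-4))/5) - (10 + 2*(2015/954)) = (-⅗ + (-4 + 16)/5) - (10 + 2015/477) = (-⅗ + (⅕)*12) - 1*6785/477 = (-⅗ + 12/5) - 6785/477 = 9/5 - 6785/477 = -29632/2385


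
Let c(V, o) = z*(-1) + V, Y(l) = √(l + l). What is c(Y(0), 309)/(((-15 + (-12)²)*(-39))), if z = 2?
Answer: 2/5031 ≈ 0.00039754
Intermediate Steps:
Y(l) = √2*√l (Y(l) = √(2*l) = √2*√l)
c(V, o) = -2 + V (c(V, o) = 2*(-1) + V = -2 + V)
c(Y(0), 309)/(((-15 + (-12)²)*(-39))) = (-2 + √2*√0)/(((-15 + (-12)²)*(-39))) = (-2 + √2*0)/(((-15 + 144)*(-39))) = (-2 + 0)/((129*(-39))) = -2/(-5031) = -2*(-1/5031) = 2/5031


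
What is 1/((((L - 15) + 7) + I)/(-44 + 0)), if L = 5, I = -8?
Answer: 4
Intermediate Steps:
1/((((L - 15) + 7) + I)/(-44 + 0)) = 1/((((5 - 15) + 7) - 8)/(-44 + 0)) = 1/(((-10 + 7) - 8)/(-44)) = 1/(-(-3 - 8)/44) = 1/(-1/44*(-11)) = 1/(¼) = 4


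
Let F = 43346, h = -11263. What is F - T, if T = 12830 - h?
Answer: 19253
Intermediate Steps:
T = 24093 (T = 12830 - 1*(-11263) = 12830 + 11263 = 24093)
F - T = 43346 - 1*24093 = 43346 - 24093 = 19253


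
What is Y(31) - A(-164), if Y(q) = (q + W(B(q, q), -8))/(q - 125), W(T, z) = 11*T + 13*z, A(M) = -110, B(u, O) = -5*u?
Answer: 6059/47 ≈ 128.91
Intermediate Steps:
Y(q) = (-104 - 54*q)/(-125 + q) (Y(q) = (q + (11*(-5*q) + 13*(-8)))/(q - 125) = (q + (-55*q - 104))/(-125 + q) = (q + (-104 - 55*q))/(-125 + q) = (-104 - 54*q)/(-125 + q))
Y(31) - A(-164) = 2*(-52 - 27*31)/(-125 + 31) - 1*(-110) = 2*(-52 - 837)/(-94) + 110 = 2*(-1/94)*(-889) + 110 = 889/47 + 110 = 6059/47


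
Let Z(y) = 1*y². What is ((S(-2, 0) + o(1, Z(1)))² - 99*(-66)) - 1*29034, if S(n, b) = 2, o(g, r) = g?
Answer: -22491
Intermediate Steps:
Z(y) = y²
((S(-2, 0) + o(1, Z(1)))² - 99*(-66)) - 1*29034 = ((2 + 1)² - 99*(-66)) - 1*29034 = (3² + 6534) - 29034 = (9 + 6534) - 29034 = 6543 - 29034 = -22491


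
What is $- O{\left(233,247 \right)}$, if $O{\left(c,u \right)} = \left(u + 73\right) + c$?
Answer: $-553$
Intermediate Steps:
$O{\left(c,u \right)} = 73 + c + u$ ($O{\left(c,u \right)} = \left(73 + u\right) + c = 73 + c + u$)
$- O{\left(233,247 \right)} = - (73 + 233 + 247) = \left(-1\right) 553 = -553$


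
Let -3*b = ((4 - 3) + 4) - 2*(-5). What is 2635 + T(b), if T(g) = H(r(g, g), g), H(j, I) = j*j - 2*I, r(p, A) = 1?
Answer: 2646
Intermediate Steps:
H(j, I) = j² - 2*I
b = -5 (b = -(((4 - 3) + 4) - 2*(-5))/3 = -((1 + 4) + 10)/3 = -(5 + 10)/3 = -⅓*15 = -5)
T(g) = 1 - 2*g (T(g) = 1² - 2*g = 1 - 2*g)
2635 + T(b) = 2635 + (1 - 2*(-5)) = 2635 + (1 + 10) = 2635 + 11 = 2646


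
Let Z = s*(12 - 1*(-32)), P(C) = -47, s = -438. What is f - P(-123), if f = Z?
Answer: -19225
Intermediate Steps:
Z = -19272 (Z = -438*(12 - 1*(-32)) = -438*(12 + 32) = -438*44 = -19272)
f = -19272
f - P(-123) = -19272 - 1*(-47) = -19272 + 47 = -19225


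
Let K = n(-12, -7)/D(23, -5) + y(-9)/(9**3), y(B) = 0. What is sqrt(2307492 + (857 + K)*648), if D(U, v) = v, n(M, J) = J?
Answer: 6*sqrt(1988705)/5 ≈ 1692.3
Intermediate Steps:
K = 7/5 (K = -7/(-5) + 0/(9**3) = -7*(-1/5) + 0/729 = 7/5 + 0*(1/729) = 7/5 + 0 = 7/5 ≈ 1.4000)
sqrt(2307492 + (857 + K)*648) = sqrt(2307492 + (857 + 7/5)*648) = sqrt(2307492 + (4292/5)*648) = sqrt(2307492 + 2781216/5) = sqrt(14318676/5) = 6*sqrt(1988705)/5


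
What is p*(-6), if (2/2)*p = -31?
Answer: 186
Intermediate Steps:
p = -31
p*(-6) = -31*(-6) = 186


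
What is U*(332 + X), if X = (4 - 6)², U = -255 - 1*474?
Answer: -244944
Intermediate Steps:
U = -729 (U = -255 - 474 = -729)
X = 4 (X = (-2)² = 4)
U*(332 + X) = -729*(332 + 4) = -729*336 = -244944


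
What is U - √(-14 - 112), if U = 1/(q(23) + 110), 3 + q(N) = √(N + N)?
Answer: 107/11403 - √46/11403 - 3*I*√14 ≈ 0.0087887 - 11.225*I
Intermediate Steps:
q(N) = -3 + √2*√N (q(N) = -3 + √(N + N) = -3 + √(2*N) = -3 + √2*√N)
U = 1/(107 + √46) (U = 1/((-3 + √2*√23) + 110) = 1/((-3 + √46) + 110) = 1/(107 + √46) ≈ 0.0087887)
U - √(-14 - 112) = (107/11403 - √46/11403) - √(-14 - 112) = (107/11403 - √46/11403) - √(-126) = (107/11403 - √46/11403) - 3*I*√14 = 107/11403 - √46/11403 - 3*I*√14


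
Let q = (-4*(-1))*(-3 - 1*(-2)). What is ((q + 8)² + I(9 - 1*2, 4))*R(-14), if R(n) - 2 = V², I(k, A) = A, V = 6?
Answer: 760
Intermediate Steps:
q = -4 (q = 4*(-3 + 2) = 4*(-1) = -4)
R(n) = 38 (R(n) = 2 + 6² = 2 + 36 = 38)
((q + 8)² + I(9 - 1*2, 4))*R(-14) = ((-4 + 8)² + 4)*38 = (4² + 4)*38 = (16 + 4)*38 = 20*38 = 760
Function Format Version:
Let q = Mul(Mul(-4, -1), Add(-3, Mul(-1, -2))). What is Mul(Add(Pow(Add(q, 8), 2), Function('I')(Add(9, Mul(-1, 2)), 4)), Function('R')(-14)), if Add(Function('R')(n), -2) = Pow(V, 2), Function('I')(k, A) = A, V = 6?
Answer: 760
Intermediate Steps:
q = -4 (q = Mul(4, Add(-3, 2)) = Mul(4, -1) = -4)
Function('R')(n) = 38 (Function('R')(n) = Add(2, Pow(6, 2)) = Add(2, 36) = 38)
Mul(Add(Pow(Add(q, 8), 2), Function('I')(Add(9, Mul(-1, 2)), 4)), Function('R')(-14)) = Mul(Add(Pow(Add(-4, 8), 2), 4), 38) = Mul(Add(Pow(4, 2), 4), 38) = Mul(Add(16, 4), 38) = Mul(20, 38) = 760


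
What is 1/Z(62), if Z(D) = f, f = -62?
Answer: -1/62 ≈ -0.016129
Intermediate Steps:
Z(D) = -62
1/Z(62) = 1/(-62) = -1/62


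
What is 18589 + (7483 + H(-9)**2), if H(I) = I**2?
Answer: 32633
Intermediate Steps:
18589 + (7483 + H(-9)**2) = 18589 + (7483 + ((-9)**2)**2) = 18589 + (7483 + 81**2) = 18589 + (7483 + 6561) = 18589 + 14044 = 32633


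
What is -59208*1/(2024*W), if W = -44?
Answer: 7401/11132 ≈ 0.66484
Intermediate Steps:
-59208*1/(2024*W) = -59208/((44*46)*(-44)) = -59208/(2024*(-44)) = -59208/(-89056) = -59208*(-1/89056) = 7401/11132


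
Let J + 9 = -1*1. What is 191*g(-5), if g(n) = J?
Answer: -1910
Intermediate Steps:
J = -10 (J = -9 - 1*1 = -9 - 1 = -10)
g(n) = -10
191*g(-5) = 191*(-10) = -1910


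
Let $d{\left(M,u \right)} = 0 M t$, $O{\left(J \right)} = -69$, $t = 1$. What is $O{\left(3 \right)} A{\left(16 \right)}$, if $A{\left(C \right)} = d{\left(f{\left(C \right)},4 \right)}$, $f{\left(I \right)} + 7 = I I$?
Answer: $0$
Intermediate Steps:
$f{\left(I \right)} = -7 + I^{2}$ ($f{\left(I \right)} = -7 + I I = -7 + I^{2}$)
$d{\left(M,u \right)} = 0$ ($d{\left(M,u \right)} = 0 M 1 = 0 \cdot 1 = 0$)
$A{\left(C \right)} = 0$
$O{\left(3 \right)} A{\left(16 \right)} = \left(-69\right) 0 = 0$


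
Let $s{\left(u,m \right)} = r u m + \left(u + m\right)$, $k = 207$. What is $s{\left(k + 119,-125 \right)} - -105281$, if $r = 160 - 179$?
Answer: $879732$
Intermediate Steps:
$r = -19$ ($r = 160 - 179 = -19$)
$s{\left(u,m \right)} = m + u - 19 m u$ ($s{\left(u,m \right)} = - 19 u m + \left(u + m\right) = - 19 m u + \left(m + u\right) = m + u - 19 m u$)
$s{\left(k + 119,-125 \right)} - -105281 = \left(-125 + \left(207 + 119\right) - - 2375 \left(207 + 119\right)\right) - -105281 = \left(-125 + 326 - \left(-2375\right) 326\right) + 105281 = \left(-125 + 326 + 774250\right) + 105281 = 774451 + 105281 = 879732$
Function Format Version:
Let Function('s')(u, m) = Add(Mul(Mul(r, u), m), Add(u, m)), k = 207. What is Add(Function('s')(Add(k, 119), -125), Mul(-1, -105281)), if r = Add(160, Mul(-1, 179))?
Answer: 879732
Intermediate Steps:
r = -19 (r = Add(160, -179) = -19)
Function('s')(u, m) = Add(m, u, Mul(-19, m, u)) (Function('s')(u, m) = Add(Mul(Mul(-19, u), m), Add(u, m)) = Add(Mul(-19, m, u), Add(m, u)) = Add(m, u, Mul(-19, m, u)))
Add(Function('s')(Add(k, 119), -125), Mul(-1, -105281)) = Add(Add(-125, Add(207, 119), Mul(-19, -125, Add(207, 119))), Mul(-1, -105281)) = Add(Add(-125, 326, Mul(-19, -125, 326)), 105281) = Add(Add(-125, 326, 774250), 105281) = Add(774451, 105281) = 879732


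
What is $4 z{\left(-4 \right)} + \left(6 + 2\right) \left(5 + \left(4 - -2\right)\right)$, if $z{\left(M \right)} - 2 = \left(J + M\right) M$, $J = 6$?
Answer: $64$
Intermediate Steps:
$z{\left(M \right)} = 2 + M \left(6 + M\right)$ ($z{\left(M \right)} = 2 + \left(6 + M\right) M = 2 + M \left(6 + M\right)$)
$4 z{\left(-4 \right)} + \left(6 + 2\right) \left(5 + \left(4 - -2\right)\right) = 4 \left(2 + \left(-4\right)^{2} + 6 \left(-4\right)\right) + \left(6 + 2\right) \left(5 + \left(4 - -2\right)\right) = 4 \left(2 + 16 - 24\right) + 8 \left(5 + \left(4 + 2\right)\right) = 4 \left(-6\right) + 8 \left(5 + 6\right) = -24 + 8 \cdot 11 = -24 + 88 = 64$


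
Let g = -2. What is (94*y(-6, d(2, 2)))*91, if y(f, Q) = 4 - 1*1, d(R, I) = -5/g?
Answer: 25662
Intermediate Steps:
d(R, I) = 5/2 (d(R, I) = -5/(-2) = -5*(-½) = 5/2)
y(f, Q) = 3 (y(f, Q) = 4 - 1 = 3)
(94*y(-6, d(2, 2)))*91 = (94*3)*91 = 282*91 = 25662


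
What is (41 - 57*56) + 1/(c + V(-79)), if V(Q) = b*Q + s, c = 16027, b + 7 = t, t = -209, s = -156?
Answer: -103778184/32935 ≈ -3151.0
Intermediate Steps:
b = -216 (b = -7 - 209 = -216)
V(Q) = -156 - 216*Q (V(Q) = -216*Q - 156 = -156 - 216*Q)
(41 - 57*56) + 1/(c + V(-79)) = (41 - 57*56) + 1/(16027 + (-156 - 216*(-79))) = (41 - 3192) + 1/(16027 + (-156 + 17064)) = -3151 + 1/(16027 + 16908) = -3151 + 1/32935 = -103778184/32935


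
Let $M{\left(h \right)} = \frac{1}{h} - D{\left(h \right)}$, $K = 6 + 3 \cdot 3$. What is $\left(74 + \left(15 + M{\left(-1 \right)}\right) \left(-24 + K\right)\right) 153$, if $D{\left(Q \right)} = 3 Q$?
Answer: $-12087$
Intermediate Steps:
$K = 15$ ($K = 6 + 9 = 15$)
$M{\left(h \right)} = \frac{1}{h} - 3 h$
$\left(74 + \left(15 + M{\left(-1 \right)}\right) \left(-24 + K\right)\right) 153 = \left(74 + \left(15 + \left(\frac{1}{-1} - -3\right)\right) \left(-24 + 15\right)\right) 153 = \left(74 + \left(15 + \left(-1 + 3\right)\right) \left(-9\right)\right) 153 = \left(74 + \left(15 + 2\right) \left(-9\right)\right) 153 = \left(74 + 17 \left(-9\right)\right) 153 = \left(74 - 153\right) 153 = \left(-79\right) 153 = -12087$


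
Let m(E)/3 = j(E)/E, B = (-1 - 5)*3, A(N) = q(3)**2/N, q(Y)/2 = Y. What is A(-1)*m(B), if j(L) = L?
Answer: -108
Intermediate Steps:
q(Y) = 2*Y
A(N) = 36/N (A(N) = (2*3)**2/N = 6**2/N = 36/N)
B = -18 (B = -6*3 = -18)
m(E) = 3 (m(E) = 3*(E/E) = 3*1 = 3)
A(-1)*m(B) = (36/(-1))*3 = (36*(-1))*3 = -36*3 = -108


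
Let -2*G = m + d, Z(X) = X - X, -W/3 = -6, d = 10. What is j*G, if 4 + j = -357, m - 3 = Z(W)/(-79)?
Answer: 4693/2 ≈ 2346.5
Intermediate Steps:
W = 18 (W = -3*(-6) = 18)
Z(X) = 0
m = 3 (m = 3 + 0/(-79) = 3 + 0*(-1/79) = 3 + 0 = 3)
G = -13/2 (G = -(3 + 10)/2 = -½*13 = -13/2 ≈ -6.5000)
j = -361 (j = -4 - 357 = -361)
j*G = -361*(-13/2) = 4693/2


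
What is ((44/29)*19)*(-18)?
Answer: -15048/29 ≈ -518.90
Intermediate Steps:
((44/29)*19)*(-18) = (836/29)*(-18) = -15048/29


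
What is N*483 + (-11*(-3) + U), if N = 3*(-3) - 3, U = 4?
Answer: -5759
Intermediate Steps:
N = -12 (N = -9 - 3 = -12)
N*483 + (-11*(-3) + U) = -12*483 + (-11*(-3) + 4) = -5796 + (33 + 4) = -5796 + 37 = -5759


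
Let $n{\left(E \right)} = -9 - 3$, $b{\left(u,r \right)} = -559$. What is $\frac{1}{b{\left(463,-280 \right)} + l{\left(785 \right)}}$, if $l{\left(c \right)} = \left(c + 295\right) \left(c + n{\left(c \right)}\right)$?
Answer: $\frac{1}{834281} \approx 1.1986 \cdot 10^{-6}$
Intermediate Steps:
$n{\left(E \right)} = -12$ ($n{\left(E \right)} = -9 - 3 = -12$)
$l{\left(c \right)} = \left(-12 + c\right) \left(295 + c\right)$ ($l{\left(c \right)} = \left(c + 295\right) \left(c - 12\right) = \left(295 + c\right) \left(-12 + c\right) = \left(-12 + c\right) \left(295 + c\right)$)
$\frac{1}{b{\left(463,-280 \right)} + l{\left(785 \right)}} = \frac{1}{-559 + \left(-3540 + 785^{2} + 283 \cdot 785\right)} = \frac{1}{-559 + \left(-3540 + 616225 + 222155\right)} = \frac{1}{-559 + 834840} = \frac{1}{834281}$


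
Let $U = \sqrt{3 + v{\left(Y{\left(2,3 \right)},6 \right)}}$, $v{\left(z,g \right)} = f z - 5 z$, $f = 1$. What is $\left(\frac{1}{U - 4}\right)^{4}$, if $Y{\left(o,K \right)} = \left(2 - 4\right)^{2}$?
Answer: $\frac{1}{\left(4 - i \sqrt{13}\right)^{4}} \approx -0.0011636 + 0.00024469 i$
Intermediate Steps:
$Y{\left(o,K \right)} = 4$ ($Y{\left(o,K \right)} = \left(-2\right)^{2} = 4$)
$v{\left(z,g \right)} = - 4 z$ ($v{\left(z,g \right)} = 1 z - 5 z = z - 5 z = - 4 z$)
$U = i \sqrt{13}$ ($U = \sqrt{3 - 16} = \sqrt{-13} = i \sqrt{13} \approx 3.6056 i$)
$\left(\frac{1}{U - 4}\right)^{4} = \left(\frac{1}{i \sqrt{13} - 4}\right)^{4} = \left(\frac{1}{-4 + i \sqrt{13}}\right)^{4} = \frac{1}{\left(-4 + i \sqrt{13}\right)^{4}}$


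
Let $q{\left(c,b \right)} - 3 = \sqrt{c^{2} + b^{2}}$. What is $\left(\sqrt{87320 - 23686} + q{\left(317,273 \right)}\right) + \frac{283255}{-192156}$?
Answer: $\frac{293213}{192156} + \sqrt{63634} + \sqrt{175018} \approx 672.13$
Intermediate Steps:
$q{\left(c,b \right)} = 3 + \sqrt{b^{2} + c^{2}}$ ($q{\left(c,b \right)} = 3 + \sqrt{c^{2} + b^{2}} = 3 + \sqrt{b^{2} + c^{2}}$)
$\left(\sqrt{87320 - 23686} + q{\left(317,273 \right)}\right) + \frac{283255}{-192156} = \left(\sqrt{87320 - 23686} + \left(3 + \sqrt{273^{2} + 317^{2}}\right)\right) + \frac{283255}{-192156} = \left(\sqrt{63634} + \left(3 + \sqrt{74529 + 100489}\right)\right) + 283255 \left(- \frac{1}{192156}\right) = \left(\sqrt{63634} + \left(3 + \sqrt{175018}\right)\right) - \frac{283255}{192156} = \left(3 + \sqrt{63634} + \sqrt{175018}\right) - \frac{283255}{192156} = \frac{293213}{192156} + \sqrt{63634} + \sqrt{175018}$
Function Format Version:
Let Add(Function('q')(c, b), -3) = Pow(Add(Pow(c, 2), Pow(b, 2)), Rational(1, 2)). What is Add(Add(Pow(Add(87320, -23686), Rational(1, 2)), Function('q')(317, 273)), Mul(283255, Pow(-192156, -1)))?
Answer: Add(Rational(293213, 192156), Pow(63634, Rational(1, 2)), Pow(175018, Rational(1, 2))) ≈ 672.13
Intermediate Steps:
Function('q')(c, b) = Add(3, Pow(Add(Pow(b, 2), Pow(c, 2)), Rational(1, 2))) (Function('q')(c, b) = Add(3, Pow(Add(Pow(c, 2), Pow(b, 2)), Rational(1, 2))) = Add(3, Pow(Add(Pow(b, 2), Pow(c, 2)), Rational(1, 2))))
Add(Add(Pow(Add(87320, -23686), Rational(1, 2)), Function('q')(317, 273)), Mul(283255, Pow(-192156, -1))) = Add(Add(Pow(Add(87320, -23686), Rational(1, 2)), Add(3, Pow(Add(Pow(273, 2), Pow(317, 2)), Rational(1, 2)))), Mul(283255, Pow(-192156, -1))) = Add(Add(Pow(63634, Rational(1, 2)), Add(3, Pow(Add(74529, 100489), Rational(1, 2)))), Mul(283255, Rational(-1, 192156))) = Add(Add(Pow(63634, Rational(1, 2)), Add(3, Pow(175018, Rational(1, 2)))), Rational(-283255, 192156)) = Add(Add(3, Pow(63634, Rational(1, 2)), Pow(175018, Rational(1, 2))), Rational(-283255, 192156)) = Add(Rational(293213, 192156), Pow(63634, Rational(1, 2)), Pow(175018, Rational(1, 2)))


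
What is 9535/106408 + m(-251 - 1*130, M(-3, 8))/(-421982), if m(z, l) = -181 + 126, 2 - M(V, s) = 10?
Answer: 183156855/2041011848 ≈ 0.089738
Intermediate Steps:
M(V, s) = -8 (M(V, s) = 2 - 1*10 = 2 - 10 = -8)
m(z, l) = -55
9535/106408 + m(-251 - 1*130, M(-3, 8))/(-421982) = 9535/106408 - 55/(-421982) = 9535*(1/106408) - 55*(-1/421982) = 9535/106408 + 5/38362 = 183156855/2041011848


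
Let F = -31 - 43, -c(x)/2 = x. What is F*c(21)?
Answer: 3108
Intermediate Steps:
c(x) = -2*x
F = -74
F*c(21) = -(-148)*21 = -74*(-42) = 3108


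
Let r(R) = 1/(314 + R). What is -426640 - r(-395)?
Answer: -34557839/81 ≈ -4.2664e+5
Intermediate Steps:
-426640 - r(-395) = -426640 - 1/(314 - 395) = -426640 - 1/(-81) = -426640 - 1*(-1/81) = -426640 + 1/81 = -34557839/81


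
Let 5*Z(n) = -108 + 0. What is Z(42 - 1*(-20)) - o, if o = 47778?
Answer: -238998/5 ≈ -47800.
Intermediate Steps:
Z(n) = -108/5 (Z(n) = (-108 + 0)/5 = (⅕)*(-108) = -108/5)
Z(42 - 1*(-20)) - o = -108/5 - 1*47778 = -108/5 - 47778 = -238998/5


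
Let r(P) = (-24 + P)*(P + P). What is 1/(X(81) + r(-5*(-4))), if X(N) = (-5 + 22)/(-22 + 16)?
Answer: -6/977 ≈ -0.0061412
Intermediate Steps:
r(P) = 2*P*(-24 + P) (r(P) = (-24 + P)*(2*P) = 2*P*(-24 + P))
X(N) = -17/6 (X(N) = 17/(-6) = 17*(-⅙) = -17/6)
1/(X(81) + r(-5*(-4))) = 1/(-17/6 + 2*(-5*(-4))*(-24 - 5*(-4))) = 1/(-17/6 + 2*20*(-24 + 20)) = 1/(-17/6 + 2*20*(-4)) = 1/(-17/6 - 160) = 1/(-977/6) = -6/977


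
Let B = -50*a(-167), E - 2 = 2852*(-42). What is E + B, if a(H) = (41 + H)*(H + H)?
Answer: -2223982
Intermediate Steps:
a(H) = 2*H*(41 + H) (a(H) = (41 + H)*(2*H) = 2*H*(41 + H))
E = -119782 (E = 2 + 2852*(-42) = 2 - 119784 = -119782)
B = -2104200 (B = -100*(-167)*(41 - 167) = -100*(-167)*(-126) = -50*42084 = -2104200)
E + B = -119782 - 2104200 = -2223982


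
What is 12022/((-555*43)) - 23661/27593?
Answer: -896392811/658506945 ≈ -1.3612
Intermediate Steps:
12022/((-555*43)) - 23661/27593 = 12022/(-23865) - 23661*1/27593 = 12022*(-1/23865) - 23661/27593 = -12022/23865 - 23661/27593 = -896392811/658506945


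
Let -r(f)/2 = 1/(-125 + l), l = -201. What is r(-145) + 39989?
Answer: 6518208/163 ≈ 39989.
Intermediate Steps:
r(f) = 1/163 (r(f) = -2/(-125 - 201) = -2/(-326) = -2*(-1/326) = 1/163)
r(-145) + 39989 = 1/163 + 39989 = 6518208/163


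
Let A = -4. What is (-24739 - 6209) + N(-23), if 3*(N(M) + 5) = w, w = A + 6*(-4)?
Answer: -92887/3 ≈ -30962.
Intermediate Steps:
w = -28 (w = -4 + 6*(-4) = -4 - 24 = -28)
N(M) = -43/3 (N(M) = -5 + (⅓)*(-28) = -5 - 28/3 = -43/3)
(-24739 - 6209) + N(-23) = (-24739 - 6209) - 43/3 = -30948 - 43/3 = -92887/3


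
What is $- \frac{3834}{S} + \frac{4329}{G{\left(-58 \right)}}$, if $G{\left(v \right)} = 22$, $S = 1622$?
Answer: $\frac{3468645}{17842} \approx 194.41$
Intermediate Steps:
$- \frac{3834}{S} + \frac{4329}{G{\left(-58 \right)}} = - \frac{3834}{1622} + \frac{4329}{22} = \left(-3834\right) \frac{1}{1622} + 4329 \cdot \frac{1}{22} = - \frac{1917}{811} + \frac{4329}{22} = \frac{3468645}{17842}$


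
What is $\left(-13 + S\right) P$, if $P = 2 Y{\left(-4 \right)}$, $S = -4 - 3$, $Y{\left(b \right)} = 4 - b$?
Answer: $-320$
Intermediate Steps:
$S = -7$
$P = 16$ ($P = 2 \left(4 - -4\right) = 2 \left(4 + 4\right) = 2 \cdot 8 = 16$)
$\left(-13 + S\right) P = \left(-13 - 7\right) 16 = \left(-20\right) 16 = -320$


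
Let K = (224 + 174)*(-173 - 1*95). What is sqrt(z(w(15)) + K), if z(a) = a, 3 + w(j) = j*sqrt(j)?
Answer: sqrt(-106667 + 15*sqrt(15)) ≈ 326.51*I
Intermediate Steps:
w(j) = -3 + j**(3/2) (w(j) = -3 + j*sqrt(j) = -3 + j**(3/2))
K = -106664 (K = 398*(-173 - 95) = 398*(-268) = -106664)
sqrt(z(w(15)) + K) = sqrt((-3 + 15**(3/2)) - 106664) = sqrt((-3 + 15*sqrt(15)) - 106664) = sqrt(-106667 + 15*sqrt(15))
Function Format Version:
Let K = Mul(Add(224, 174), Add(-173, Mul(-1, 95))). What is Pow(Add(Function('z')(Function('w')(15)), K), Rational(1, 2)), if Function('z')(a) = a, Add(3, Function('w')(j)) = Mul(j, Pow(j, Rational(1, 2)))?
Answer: Pow(Add(-106667, Mul(15, Pow(15, Rational(1, 2)))), Rational(1, 2)) ≈ Mul(326.51, I)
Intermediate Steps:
Function('w')(j) = Add(-3, Pow(j, Rational(3, 2))) (Function('w')(j) = Add(-3, Mul(j, Pow(j, Rational(1, 2)))) = Add(-3, Pow(j, Rational(3, 2))))
K = -106664 (K = Mul(398, Add(-173, -95)) = Mul(398, -268) = -106664)
Pow(Add(Function('z')(Function('w')(15)), K), Rational(1, 2)) = Pow(Add(Add(-3, Pow(15, Rational(3, 2))), -106664), Rational(1, 2)) = Pow(Add(Add(-3, Mul(15, Pow(15, Rational(1, 2)))), -106664), Rational(1, 2)) = Pow(Add(-106667, Mul(15, Pow(15, Rational(1, 2)))), Rational(1, 2))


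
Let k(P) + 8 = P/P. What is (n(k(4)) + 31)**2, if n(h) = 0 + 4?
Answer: 1225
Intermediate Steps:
k(P) = -7 (k(P) = -8 + P/P = -8 + 1 = -7)
n(h) = 4
(n(k(4)) + 31)**2 = (4 + 31)**2 = 35**2 = 1225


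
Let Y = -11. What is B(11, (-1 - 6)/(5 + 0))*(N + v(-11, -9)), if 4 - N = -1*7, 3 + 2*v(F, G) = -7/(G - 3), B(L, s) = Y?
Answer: -2585/24 ≈ -107.71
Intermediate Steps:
B(L, s) = -11
v(F, G) = -3/2 - 7/(2*(-3 + G)) (v(F, G) = -3/2 + (-7/(G - 3))/2 = -3/2 + (-7/(-3 + G))/2 = -3/2 - 7/(2*(-3 + G)))
N = 11 (N = 4 - (-1)*7 = 4 - 1*(-7) = 4 + 7 = 11)
B(11, (-1 - 6)/(5 + 0))*(N + v(-11, -9)) = -11*(11 + (2 - 3*(-9))/(2*(-3 - 9))) = -11*(11 + (1/2)*(2 + 27)/(-12)) = -11*(11 + (1/2)*(-1/12)*29) = -11*(11 - 29/24) = -11*235/24 = -2585/24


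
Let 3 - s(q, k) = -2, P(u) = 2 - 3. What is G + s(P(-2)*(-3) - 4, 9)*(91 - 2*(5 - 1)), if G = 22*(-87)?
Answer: -1499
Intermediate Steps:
P(u) = -1
s(q, k) = 5 (s(q, k) = 3 - 1*(-2) = 3 + 2 = 5)
G = -1914
G + s(P(-2)*(-3) - 4, 9)*(91 - 2*(5 - 1)) = -1914 + 5*(91 - 2*(5 - 1)) = -1914 + 5*(91 - 2*4) = -1914 + 5*(91 - 8) = -1914 + 5*83 = -1914 + 415 = -1499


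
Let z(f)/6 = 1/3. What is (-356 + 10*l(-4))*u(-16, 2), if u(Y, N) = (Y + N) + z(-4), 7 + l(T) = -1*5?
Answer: 5712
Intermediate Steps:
z(f) = 2 (z(f) = 6/3 = 6*(⅓) = 2)
l(T) = -12 (l(T) = -7 - 1*5 = -7 - 5 = -12)
u(Y, N) = 2 + N + Y (u(Y, N) = (Y + N) + 2 = (N + Y) + 2 = 2 + N + Y)
(-356 + 10*l(-4))*u(-16, 2) = (-356 + 10*(-12))*(2 + 2 - 16) = (-356 - 120)*(-12) = -476*(-12) = 5712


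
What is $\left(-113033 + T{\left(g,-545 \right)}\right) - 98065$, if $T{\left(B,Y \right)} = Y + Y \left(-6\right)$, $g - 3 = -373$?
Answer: $-208373$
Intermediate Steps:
$g = -370$ ($g = 3 - 373 = -370$)
$T{\left(B,Y \right)} = - 5 Y$ ($T{\left(B,Y \right)} = Y - 6 Y = - 5 Y$)
$\left(-113033 + T{\left(g,-545 \right)}\right) - 98065 = \left(-113033 - -2725\right) - 98065 = \left(-113033 + 2725\right) - 98065 = -110308 - 98065 = -208373$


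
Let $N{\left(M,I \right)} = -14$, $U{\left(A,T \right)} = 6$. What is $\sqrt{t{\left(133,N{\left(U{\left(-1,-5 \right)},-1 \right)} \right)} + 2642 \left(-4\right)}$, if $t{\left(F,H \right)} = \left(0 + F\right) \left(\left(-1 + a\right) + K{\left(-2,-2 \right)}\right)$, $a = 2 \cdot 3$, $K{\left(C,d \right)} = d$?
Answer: $i \sqrt{10169} \approx 100.84 i$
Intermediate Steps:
$a = 6$
$t{\left(F,H \right)} = 3 F$ ($t{\left(F,H \right)} = \left(0 + F\right) \left(\left(-1 + 6\right) - 2\right) = F \left(5 - 2\right) = F 3 = 3 F$)
$\sqrt{t{\left(133,N{\left(U{\left(-1,-5 \right)},-1 \right)} \right)} + 2642 \left(-4\right)} = \sqrt{3 \cdot 133 + 2642 \left(-4\right)} = \sqrt{399 - 10568} = \sqrt{-10169} = i \sqrt{10169}$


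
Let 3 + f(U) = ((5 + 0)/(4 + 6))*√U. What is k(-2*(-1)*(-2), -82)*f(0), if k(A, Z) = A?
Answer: 12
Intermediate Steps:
f(U) = -3 + √U/2 (f(U) = -3 + ((5 + 0)/(4 + 6))*√U = -3 + (5/10)*√U = -3 + (5*(⅒))*√U = -3 + √U/2)
k(-2*(-1)*(-2), -82)*f(0) = (-2*(-1)*(-2))*(-3 + √0/2) = (2*(-2))*(-3 + (½)*0) = -4*(-3 + 0) = -4*(-3) = 12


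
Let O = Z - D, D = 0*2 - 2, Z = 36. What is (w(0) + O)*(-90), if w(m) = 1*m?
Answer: -3420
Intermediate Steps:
w(m) = m
D = -2 (D = 0 - 2 = -2)
O = 38 (O = 36 - 1*(-2) = 36 + 2 = 38)
(w(0) + O)*(-90) = (0 + 38)*(-90) = 38*(-90) = -3420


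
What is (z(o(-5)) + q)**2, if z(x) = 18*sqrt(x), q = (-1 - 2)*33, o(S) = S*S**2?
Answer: -30699 - 17820*I*sqrt(5) ≈ -30699.0 - 39847.0*I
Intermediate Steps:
o(S) = S**3
q = -99 (q = -3*33 = -99)
(z(o(-5)) + q)**2 = (18*sqrt((-5)**3) - 99)**2 = (18*sqrt(-125) - 99)**2 = (18*(5*I*sqrt(5)) - 99)**2 = (90*I*sqrt(5) - 99)**2 = (-99 + 90*I*sqrt(5))**2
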